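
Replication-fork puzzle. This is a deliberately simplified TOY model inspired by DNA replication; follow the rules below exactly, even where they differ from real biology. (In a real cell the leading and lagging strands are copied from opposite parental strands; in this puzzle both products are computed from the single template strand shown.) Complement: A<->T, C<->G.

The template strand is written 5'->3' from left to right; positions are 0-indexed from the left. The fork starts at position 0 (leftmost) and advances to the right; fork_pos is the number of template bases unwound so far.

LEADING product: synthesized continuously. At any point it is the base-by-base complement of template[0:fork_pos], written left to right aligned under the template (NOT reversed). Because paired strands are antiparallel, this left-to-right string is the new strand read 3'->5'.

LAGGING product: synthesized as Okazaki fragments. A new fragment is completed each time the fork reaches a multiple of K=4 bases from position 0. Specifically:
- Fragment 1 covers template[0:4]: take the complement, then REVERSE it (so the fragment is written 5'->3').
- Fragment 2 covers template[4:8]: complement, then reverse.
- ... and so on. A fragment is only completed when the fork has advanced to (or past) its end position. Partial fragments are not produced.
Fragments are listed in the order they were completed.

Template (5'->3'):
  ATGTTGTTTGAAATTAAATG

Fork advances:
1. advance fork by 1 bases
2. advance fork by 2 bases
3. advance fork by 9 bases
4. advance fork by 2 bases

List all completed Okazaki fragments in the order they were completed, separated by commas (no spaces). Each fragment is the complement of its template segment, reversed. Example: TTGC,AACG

Answer: ACAT,AACA,TTCA

Derivation:
Step 1: advance 1 -> fork_pos = 0 + 1 = 1. Next multiple of 4 is 4 (not reached); still 0 fragment(s).
Step 2: advance 2 -> fork_pos = 1 + 2 = 3. Next multiple of 4 is 4 (not reached); still 0 fragment(s).
Step 3: advance 9 -> fork_pos = 3 + 9 = 12. Reached multiple(s) of 4: 4, 8, 12 -> fragments 1-3 completed (3 total).
Step 4: advance 2 -> fork_pos = 12 + 2 = 14. Next multiple of 4 is 16 (not reached); still 3 fragment(s).
Final fork_pos = 14, so 3 fragment(s) are complete. Build each: template segment -> complement -> reverse.
Fragment 1: template[0:4] = ATGT -> complement TACA -> reversed ACAT
Fragment 2: template[4:8] = TGTT -> complement ACAA -> reversed AACA
Fragment 3: template[8:12] = TGAA -> complement ACTT -> reversed TTCA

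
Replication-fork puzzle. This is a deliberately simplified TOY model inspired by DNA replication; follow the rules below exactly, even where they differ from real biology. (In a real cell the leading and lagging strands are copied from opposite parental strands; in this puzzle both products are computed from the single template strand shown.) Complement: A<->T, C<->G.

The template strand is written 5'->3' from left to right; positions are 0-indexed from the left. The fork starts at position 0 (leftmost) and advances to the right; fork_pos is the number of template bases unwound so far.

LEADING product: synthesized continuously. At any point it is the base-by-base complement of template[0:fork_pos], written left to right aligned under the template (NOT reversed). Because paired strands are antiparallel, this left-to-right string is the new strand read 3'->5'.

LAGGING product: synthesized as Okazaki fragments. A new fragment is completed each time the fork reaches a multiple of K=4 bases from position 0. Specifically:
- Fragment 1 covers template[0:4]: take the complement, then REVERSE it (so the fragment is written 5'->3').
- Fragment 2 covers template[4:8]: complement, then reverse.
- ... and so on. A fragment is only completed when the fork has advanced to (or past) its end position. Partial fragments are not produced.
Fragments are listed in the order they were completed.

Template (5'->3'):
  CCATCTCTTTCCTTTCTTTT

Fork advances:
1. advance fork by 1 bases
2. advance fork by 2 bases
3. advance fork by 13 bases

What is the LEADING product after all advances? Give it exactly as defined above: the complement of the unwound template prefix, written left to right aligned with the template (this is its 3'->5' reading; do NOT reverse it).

Answer: GGTAGAGAAAGGAAAG

Derivation:
Step 1: advance 1 -> fork_pos = 0 + 1 = 1.
Step 2: advance 2 -> fork_pos = 1 + 2 = 3.
Step 3: advance 13 -> fork_pos = 3 + 13 = 16.
Unwound prefix: template[0:16] = CCATCTCTTTCCTTTC
Complement it base by base (A<->T, C<->G), keeping left-to-right order:
  [0:5] CCATC -> GGTAG
  [5:10] TCTTT -> AGAAA
  [10:15] CCTTT -> GGAAA
  [15:16] C -> G
Concatenate: GGTAGAGAAAGGAAAG (length 16; written aligned with the template, i.e. 3'->5').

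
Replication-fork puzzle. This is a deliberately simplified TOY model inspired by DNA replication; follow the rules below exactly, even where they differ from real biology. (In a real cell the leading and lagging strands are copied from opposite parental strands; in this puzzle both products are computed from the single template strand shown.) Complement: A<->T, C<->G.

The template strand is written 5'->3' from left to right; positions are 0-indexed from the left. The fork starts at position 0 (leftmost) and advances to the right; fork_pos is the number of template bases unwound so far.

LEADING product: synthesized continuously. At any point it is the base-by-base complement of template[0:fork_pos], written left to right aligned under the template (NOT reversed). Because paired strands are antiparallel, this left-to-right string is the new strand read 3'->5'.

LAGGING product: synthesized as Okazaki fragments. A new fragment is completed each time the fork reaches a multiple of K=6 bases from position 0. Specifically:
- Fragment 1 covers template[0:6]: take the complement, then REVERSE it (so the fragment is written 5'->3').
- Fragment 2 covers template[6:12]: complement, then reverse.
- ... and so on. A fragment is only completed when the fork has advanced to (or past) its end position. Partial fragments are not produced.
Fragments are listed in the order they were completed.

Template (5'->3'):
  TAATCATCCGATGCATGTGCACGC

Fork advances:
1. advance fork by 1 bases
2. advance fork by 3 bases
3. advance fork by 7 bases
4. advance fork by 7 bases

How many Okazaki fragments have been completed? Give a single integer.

Answer: 3

Derivation:
Step 1: advance 1 -> fork_pos = 0 + 1 = 1. Next multiple of 6 is 6 (not reached); still 0 fragment(s).
Step 2: advance 3 -> fork_pos = 1 + 3 = 4. Next multiple of 6 is 6 (not reached); still 0 fragment(s).
Step 3: advance 7 -> fork_pos = 4 + 7 = 11. Reached multiple(s) of 6: 6 -> fragment 1 completed (1 total).
Step 4: advance 7 -> fork_pos = 11 + 7 = 18. Reached multiple(s) of 6: 12, 18 -> fragments 2-3 completed (3 total).
Check: final fork_pos = 18; the multiples of 6 that are <= 18 are 6..18 -> 18 // 6 = 3 completed fragment(s).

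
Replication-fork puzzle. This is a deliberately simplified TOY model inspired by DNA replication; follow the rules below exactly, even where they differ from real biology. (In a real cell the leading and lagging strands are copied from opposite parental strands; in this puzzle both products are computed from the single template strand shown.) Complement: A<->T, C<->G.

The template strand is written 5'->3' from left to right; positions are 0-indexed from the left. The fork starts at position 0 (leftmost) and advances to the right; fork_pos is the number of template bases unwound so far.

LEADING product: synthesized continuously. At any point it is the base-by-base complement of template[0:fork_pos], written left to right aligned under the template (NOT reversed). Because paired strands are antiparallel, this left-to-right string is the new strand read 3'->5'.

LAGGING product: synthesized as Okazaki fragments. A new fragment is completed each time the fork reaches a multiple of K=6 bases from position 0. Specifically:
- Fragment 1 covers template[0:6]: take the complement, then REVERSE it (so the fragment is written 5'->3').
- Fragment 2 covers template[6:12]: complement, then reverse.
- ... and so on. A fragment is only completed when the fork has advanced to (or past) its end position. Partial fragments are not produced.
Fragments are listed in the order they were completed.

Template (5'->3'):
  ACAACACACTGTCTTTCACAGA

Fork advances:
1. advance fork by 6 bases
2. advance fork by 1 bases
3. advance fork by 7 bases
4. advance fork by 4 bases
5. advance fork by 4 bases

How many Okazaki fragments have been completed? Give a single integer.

Step 1: advance 6 -> fork_pos = 0 + 6 = 6. Reached multiple(s) of 6: 6 -> fragment 1 completed (1 total).
Step 2: advance 1 -> fork_pos = 6 + 1 = 7. Next multiple of 6 is 12 (not reached); still 1 fragment(s).
Step 3: advance 7 -> fork_pos = 7 + 7 = 14. Reached multiple(s) of 6: 12 -> fragment 2 completed (2 total).
Step 4: advance 4 -> fork_pos = 14 + 4 = 18. Reached multiple(s) of 6: 18 -> fragment 3 completed (3 total).
Step 5: advance 4 -> fork_pos = 18 + 4 = 22. Next multiple of 6 is 24 (not reached); still 3 fragment(s).
Check: final fork_pos = 22; the multiples of 6 that are <= 22 are 6..18 -> 22 // 6 = 3 completed fragment(s).

Answer: 3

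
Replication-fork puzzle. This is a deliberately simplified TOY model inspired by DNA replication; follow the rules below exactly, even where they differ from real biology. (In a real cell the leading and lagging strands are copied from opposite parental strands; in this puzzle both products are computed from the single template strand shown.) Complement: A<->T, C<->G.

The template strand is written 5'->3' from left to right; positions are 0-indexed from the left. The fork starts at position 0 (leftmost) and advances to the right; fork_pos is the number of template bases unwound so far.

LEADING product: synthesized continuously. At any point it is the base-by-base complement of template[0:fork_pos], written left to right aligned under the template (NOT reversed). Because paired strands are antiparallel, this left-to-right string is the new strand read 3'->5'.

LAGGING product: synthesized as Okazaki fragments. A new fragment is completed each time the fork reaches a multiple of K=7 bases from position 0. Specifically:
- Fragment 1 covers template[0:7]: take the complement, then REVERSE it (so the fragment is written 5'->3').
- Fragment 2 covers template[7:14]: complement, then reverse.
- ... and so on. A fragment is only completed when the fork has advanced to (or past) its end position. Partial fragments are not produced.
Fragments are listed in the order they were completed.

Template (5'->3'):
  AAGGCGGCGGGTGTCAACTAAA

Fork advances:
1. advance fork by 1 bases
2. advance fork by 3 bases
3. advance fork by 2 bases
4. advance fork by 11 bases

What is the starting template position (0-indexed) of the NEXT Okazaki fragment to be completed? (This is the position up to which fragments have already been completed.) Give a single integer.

Step 1: advance 1 -> fork_pos = 0 + 1 = 1. Next multiple of 7 is 7 (not reached); still 0 fragment(s).
Step 2: advance 3 -> fork_pos = 1 + 3 = 4. Next multiple of 7 is 7 (not reached); still 0 fragment(s).
Step 3: advance 2 -> fork_pos = 4 + 2 = 6. Next multiple of 7 is 7 (not reached); still 0 fragment(s).
Step 4: advance 11 -> fork_pos = 6 + 11 = 17. Reached multiple(s) of 7: 7, 14 -> fragments 1-2 completed (2 total).
2 fragment(s) completed, covering template[0:14] (2 x 7 = 14). The next fragment, fragment 3, covers template[14:21], so it starts at position 14.

Answer: 14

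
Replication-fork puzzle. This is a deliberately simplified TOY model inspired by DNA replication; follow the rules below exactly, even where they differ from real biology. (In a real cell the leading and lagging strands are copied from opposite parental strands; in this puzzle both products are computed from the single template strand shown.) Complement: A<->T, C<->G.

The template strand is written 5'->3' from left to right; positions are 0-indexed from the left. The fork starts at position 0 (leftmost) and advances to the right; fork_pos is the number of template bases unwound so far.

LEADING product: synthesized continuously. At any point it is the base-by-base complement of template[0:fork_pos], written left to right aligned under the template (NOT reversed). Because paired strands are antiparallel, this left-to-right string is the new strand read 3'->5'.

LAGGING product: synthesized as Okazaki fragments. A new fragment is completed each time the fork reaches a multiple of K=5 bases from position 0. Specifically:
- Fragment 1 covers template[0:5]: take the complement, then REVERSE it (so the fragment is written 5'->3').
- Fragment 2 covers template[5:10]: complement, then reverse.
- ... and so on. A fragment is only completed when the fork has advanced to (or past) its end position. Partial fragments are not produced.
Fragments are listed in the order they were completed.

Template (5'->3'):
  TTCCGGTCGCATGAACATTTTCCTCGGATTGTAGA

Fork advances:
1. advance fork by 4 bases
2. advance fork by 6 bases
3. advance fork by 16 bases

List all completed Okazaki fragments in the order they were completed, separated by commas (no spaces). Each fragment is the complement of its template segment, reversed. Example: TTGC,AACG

Answer: CGGAA,GCGAC,TTCAT,AAATG,GAGGA

Derivation:
Step 1: advance 4 -> fork_pos = 0 + 4 = 4. Next multiple of 5 is 5 (not reached); still 0 fragment(s).
Step 2: advance 6 -> fork_pos = 4 + 6 = 10. Reached multiple(s) of 5: 5, 10 -> fragments 1-2 completed (2 total).
Step 3: advance 16 -> fork_pos = 10 + 16 = 26. Reached multiple(s) of 5: 15, 20, 25 -> fragments 3-5 completed (5 total).
Final fork_pos = 26, so 5 fragment(s) are complete. Build each: template segment -> complement -> reverse.
Fragment 1: template[0:5] = TTCCG -> complement AAGGC -> reversed CGGAA
Fragment 2: template[5:10] = GTCGC -> complement CAGCG -> reversed GCGAC
Fragment 3: template[10:15] = ATGAA -> complement TACTT -> reversed TTCAT
Fragment 4: template[15:20] = CATTT -> complement GTAAA -> reversed AAATG
Fragment 5: template[20:25] = TCCTC -> complement AGGAG -> reversed GAGGA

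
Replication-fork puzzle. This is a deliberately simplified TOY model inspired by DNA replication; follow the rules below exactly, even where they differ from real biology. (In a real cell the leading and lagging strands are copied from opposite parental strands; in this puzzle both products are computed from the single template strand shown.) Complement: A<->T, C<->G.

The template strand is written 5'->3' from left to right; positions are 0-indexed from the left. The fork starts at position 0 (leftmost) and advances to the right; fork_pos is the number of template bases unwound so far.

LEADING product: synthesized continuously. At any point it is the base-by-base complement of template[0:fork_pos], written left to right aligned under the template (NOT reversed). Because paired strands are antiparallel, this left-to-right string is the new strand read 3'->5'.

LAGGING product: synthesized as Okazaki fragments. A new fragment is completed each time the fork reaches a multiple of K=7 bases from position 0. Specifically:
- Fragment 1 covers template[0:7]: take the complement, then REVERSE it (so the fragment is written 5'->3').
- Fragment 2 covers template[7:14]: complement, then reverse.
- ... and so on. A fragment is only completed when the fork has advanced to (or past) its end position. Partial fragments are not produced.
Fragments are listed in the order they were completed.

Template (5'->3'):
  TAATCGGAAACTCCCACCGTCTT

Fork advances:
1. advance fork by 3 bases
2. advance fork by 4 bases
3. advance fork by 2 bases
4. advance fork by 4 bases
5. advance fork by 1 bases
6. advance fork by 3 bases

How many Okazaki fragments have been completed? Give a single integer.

Step 1: advance 3 -> fork_pos = 0 + 3 = 3. Next multiple of 7 is 7 (not reached); still 0 fragment(s).
Step 2: advance 4 -> fork_pos = 3 + 4 = 7. Reached multiple(s) of 7: 7 -> fragment 1 completed (1 total).
Step 3: advance 2 -> fork_pos = 7 + 2 = 9. Next multiple of 7 is 14 (not reached); still 1 fragment(s).
Step 4: advance 4 -> fork_pos = 9 + 4 = 13. Next multiple of 7 is 14 (not reached); still 1 fragment(s).
Step 5: advance 1 -> fork_pos = 13 + 1 = 14. Reached multiple(s) of 7: 14 -> fragment 2 completed (2 total).
Step 6: advance 3 -> fork_pos = 14 + 3 = 17. Next multiple of 7 is 21 (not reached); still 2 fragment(s).
Check: final fork_pos = 17; the multiples of 7 that are <= 17 are 7..14 -> 17 // 7 = 2 completed fragment(s).

Answer: 2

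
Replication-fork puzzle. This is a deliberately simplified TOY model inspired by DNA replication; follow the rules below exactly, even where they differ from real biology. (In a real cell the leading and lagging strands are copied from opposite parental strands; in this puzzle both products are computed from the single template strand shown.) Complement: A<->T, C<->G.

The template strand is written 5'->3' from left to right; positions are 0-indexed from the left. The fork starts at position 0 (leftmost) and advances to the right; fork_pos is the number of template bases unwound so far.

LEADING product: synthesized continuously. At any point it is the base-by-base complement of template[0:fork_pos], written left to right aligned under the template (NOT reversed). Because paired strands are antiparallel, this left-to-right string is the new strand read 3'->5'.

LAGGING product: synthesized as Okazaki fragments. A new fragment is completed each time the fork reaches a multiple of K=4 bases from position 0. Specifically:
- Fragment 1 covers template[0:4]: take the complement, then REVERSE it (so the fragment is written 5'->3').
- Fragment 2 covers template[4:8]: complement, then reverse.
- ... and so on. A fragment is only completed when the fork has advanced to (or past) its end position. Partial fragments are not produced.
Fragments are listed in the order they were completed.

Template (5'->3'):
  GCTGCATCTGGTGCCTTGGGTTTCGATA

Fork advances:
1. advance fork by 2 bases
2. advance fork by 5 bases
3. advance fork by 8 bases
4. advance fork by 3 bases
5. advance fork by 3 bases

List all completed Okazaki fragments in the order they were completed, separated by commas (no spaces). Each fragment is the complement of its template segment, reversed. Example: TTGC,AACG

Answer: CAGC,GATG,ACCA,AGGC,CCCA

Derivation:
Step 1: advance 2 -> fork_pos = 0 + 2 = 2. Next multiple of 4 is 4 (not reached); still 0 fragment(s).
Step 2: advance 5 -> fork_pos = 2 + 5 = 7. Reached multiple(s) of 4: 4 -> fragment 1 completed (1 total).
Step 3: advance 8 -> fork_pos = 7 + 8 = 15. Reached multiple(s) of 4: 8, 12 -> fragments 2-3 completed (3 total).
Step 4: advance 3 -> fork_pos = 15 + 3 = 18. Reached multiple(s) of 4: 16 -> fragment 4 completed (4 total).
Step 5: advance 3 -> fork_pos = 18 + 3 = 21. Reached multiple(s) of 4: 20 -> fragment 5 completed (5 total).
Final fork_pos = 21, so 5 fragment(s) are complete. Build each: template segment -> complement -> reverse.
Fragment 1: template[0:4] = GCTG -> complement CGAC -> reversed CAGC
Fragment 2: template[4:8] = CATC -> complement GTAG -> reversed GATG
Fragment 3: template[8:12] = TGGT -> complement ACCA -> reversed ACCA
Fragment 4: template[12:16] = GCCT -> complement CGGA -> reversed AGGC
Fragment 5: template[16:20] = TGGG -> complement ACCC -> reversed CCCA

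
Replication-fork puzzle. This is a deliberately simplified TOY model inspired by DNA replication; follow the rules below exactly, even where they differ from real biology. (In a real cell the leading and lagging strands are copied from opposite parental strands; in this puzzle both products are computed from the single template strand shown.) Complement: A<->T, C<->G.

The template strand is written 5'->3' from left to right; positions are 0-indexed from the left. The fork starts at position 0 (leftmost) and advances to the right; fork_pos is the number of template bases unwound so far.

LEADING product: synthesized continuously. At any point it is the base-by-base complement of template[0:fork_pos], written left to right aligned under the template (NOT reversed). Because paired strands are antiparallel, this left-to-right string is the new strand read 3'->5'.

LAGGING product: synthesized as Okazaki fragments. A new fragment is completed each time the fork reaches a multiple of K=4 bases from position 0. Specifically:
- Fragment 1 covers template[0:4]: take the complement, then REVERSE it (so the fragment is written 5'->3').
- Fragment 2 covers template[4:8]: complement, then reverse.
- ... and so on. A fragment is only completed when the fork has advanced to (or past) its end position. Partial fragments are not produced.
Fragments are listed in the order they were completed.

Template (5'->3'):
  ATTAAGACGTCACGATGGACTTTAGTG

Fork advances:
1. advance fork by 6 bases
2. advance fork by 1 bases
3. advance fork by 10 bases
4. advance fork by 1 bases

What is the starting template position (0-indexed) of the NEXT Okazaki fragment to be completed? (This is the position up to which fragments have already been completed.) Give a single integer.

Answer: 16

Derivation:
Step 1: advance 6 -> fork_pos = 0 + 6 = 6. Reached multiple(s) of 4: 4 -> fragment 1 completed (1 total).
Step 2: advance 1 -> fork_pos = 6 + 1 = 7. Next multiple of 4 is 8 (not reached); still 1 fragment(s).
Step 3: advance 10 -> fork_pos = 7 + 10 = 17. Reached multiple(s) of 4: 8, 12, 16 -> fragments 2-4 completed (4 total).
Step 4: advance 1 -> fork_pos = 17 + 1 = 18. Next multiple of 4 is 20 (not reached); still 4 fragment(s).
4 fragment(s) completed, covering template[0:16] (4 x 4 = 16). The next fragment, fragment 5, covers template[16:20], so it starts at position 16.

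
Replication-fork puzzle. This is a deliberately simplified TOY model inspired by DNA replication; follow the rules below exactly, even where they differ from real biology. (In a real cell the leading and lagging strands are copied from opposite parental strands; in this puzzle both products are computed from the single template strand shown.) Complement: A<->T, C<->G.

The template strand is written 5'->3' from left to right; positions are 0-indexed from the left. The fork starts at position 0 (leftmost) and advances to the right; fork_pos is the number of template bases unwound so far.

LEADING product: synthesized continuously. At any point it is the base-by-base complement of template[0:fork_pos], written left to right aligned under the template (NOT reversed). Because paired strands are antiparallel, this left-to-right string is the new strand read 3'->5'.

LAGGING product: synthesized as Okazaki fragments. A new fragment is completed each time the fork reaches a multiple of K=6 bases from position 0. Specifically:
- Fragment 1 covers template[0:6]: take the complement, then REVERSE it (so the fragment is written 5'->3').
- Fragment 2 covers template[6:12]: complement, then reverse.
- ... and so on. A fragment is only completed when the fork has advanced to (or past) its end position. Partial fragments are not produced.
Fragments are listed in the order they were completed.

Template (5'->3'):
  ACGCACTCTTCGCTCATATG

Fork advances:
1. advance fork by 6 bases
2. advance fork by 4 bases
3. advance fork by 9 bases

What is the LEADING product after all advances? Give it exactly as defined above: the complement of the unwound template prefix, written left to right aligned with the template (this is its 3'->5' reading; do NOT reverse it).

Answer: TGCGTGAGAAGCGAGTATA

Derivation:
Step 1: advance 6 -> fork_pos = 0 + 6 = 6.
Step 2: advance 4 -> fork_pos = 6 + 4 = 10.
Step 3: advance 9 -> fork_pos = 10 + 9 = 19.
Unwound prefix: template[0:19] = ACGCACTCTTCGCTCATAT
Complement it base by base (A<->T, C<->G), keeping left-to-right order:
  [0:5] ACGCA -> TGCGT
  [5:10] CTCTT -> GAGAA
  [10:15] CGCTC -> GCGAG
  [15:19] ATAT -> TATA
Concatenate: TGCGTGAGAAGCGAGTATA (length 19; written aligned with the template, i.e. 3'->5').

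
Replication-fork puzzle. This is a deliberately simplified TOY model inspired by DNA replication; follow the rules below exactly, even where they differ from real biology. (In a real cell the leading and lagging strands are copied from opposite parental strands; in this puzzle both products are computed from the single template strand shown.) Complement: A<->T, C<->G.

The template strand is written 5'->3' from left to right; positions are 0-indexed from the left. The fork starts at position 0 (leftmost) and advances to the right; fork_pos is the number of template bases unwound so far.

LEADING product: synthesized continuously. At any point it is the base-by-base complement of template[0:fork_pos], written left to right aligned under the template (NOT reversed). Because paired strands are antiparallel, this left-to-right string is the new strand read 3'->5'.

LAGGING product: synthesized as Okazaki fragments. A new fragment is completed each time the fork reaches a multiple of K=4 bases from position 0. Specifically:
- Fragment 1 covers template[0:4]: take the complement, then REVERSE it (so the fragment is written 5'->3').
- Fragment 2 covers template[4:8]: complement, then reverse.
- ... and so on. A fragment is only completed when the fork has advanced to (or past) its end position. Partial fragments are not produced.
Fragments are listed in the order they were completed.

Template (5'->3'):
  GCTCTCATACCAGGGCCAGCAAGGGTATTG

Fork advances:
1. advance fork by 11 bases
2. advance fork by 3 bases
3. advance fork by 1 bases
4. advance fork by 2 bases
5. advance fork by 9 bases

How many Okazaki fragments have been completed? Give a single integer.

Step 1: advance 11 -> fork_pos = 0 + 11 = 11. Reached multiple(s) of 4: 4, 8 -> fragments 1-2 completed (2 total).
Step 2: advance 3 -> fork_pos = 11 + 3 = 14. Reached multiple(s) of 4: 12 -> fragment 3 completed (3 total).
Step 3: advance 1 -> fork_pos = 14 + 1 = 15. Next multiple of 4 is 16 (not reached); still 3 fragment(s).
Step 4: advance 2 -> fork_pos = 15 + 2 = 17. Reached multiple(s) of 4: 16 -> fragment 4 completed (4 total).
Step 5: advance 9 -> fork_pos = 17 + 9 = 26. Reached multiple(s) of 4: 20, 24 -> fragments 5-6 completed (6 total).
Check: final fork_pos = 26; the multiples of 4 that are <= 26 are 4..24 -> 26 // 4 = 6 completed fragment(s).

Answer: 6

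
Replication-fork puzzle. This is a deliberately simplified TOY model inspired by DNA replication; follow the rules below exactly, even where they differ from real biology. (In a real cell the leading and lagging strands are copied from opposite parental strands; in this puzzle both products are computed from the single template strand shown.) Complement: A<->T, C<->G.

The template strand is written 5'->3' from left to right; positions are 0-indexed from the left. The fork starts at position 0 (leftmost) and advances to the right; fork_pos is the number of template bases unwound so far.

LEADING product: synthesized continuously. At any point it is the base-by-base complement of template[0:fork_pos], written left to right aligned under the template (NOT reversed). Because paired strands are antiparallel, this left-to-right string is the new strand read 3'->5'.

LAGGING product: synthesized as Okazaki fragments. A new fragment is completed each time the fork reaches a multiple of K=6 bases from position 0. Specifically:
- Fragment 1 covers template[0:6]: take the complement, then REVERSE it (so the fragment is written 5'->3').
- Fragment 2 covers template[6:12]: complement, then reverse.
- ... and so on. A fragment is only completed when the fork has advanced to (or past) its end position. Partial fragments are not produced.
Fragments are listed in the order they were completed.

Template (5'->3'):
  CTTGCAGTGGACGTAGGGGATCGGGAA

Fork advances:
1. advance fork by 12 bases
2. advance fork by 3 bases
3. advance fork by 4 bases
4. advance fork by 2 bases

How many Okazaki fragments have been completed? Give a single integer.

Step 1: advance 12 -> fork_pos = 0 + 12 = 12. Reached multiple(s) of 6: 6, 12 -> fragments 1-2 completed (2 total).
Step 2: advance 3 -> fork_pos = 12 + 3 = 15. Next multiple of 6 is 18 (not reached); still 2 fragment(s).
Step 3: advance 4 -> fork_pos = 15 + 4 = 19. Reached multiple(s) of 6: 18 -> fragment 3 completed (3 total).
Step 4: advance 2 -> fork_pos = 19 + 2 = 21. Next multiple of 6 is 24 (not reached); still 3 fragment(s).
Check: final fork_pos = 21; the multiples of 6 that are <= 21 are 6..18 -> 21 // 6 = 3 completed fragment(s).

Answer: 3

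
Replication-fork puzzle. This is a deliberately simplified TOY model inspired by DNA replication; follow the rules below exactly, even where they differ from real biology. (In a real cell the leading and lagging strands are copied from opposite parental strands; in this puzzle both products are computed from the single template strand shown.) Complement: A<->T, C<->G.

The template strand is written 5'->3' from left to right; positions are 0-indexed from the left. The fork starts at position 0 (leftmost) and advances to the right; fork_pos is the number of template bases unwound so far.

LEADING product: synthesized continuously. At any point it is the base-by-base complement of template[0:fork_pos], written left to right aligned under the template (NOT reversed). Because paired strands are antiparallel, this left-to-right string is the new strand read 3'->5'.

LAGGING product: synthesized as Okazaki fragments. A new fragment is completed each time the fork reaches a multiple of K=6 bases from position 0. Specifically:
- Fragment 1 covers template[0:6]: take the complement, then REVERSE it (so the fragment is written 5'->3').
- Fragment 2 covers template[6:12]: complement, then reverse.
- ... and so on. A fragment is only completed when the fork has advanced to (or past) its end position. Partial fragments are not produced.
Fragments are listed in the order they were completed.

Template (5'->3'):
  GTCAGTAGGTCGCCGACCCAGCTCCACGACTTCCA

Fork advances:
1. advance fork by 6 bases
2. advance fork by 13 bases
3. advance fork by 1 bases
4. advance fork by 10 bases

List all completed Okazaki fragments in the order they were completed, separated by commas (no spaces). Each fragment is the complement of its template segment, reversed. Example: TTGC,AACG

Answer: ACTGAC,CGACCT,GGTCGG,GAGCTG,GTCGTG

Derivation:
Step 1: advance 6 -> fork_pos = 0 + 6 = 6. Reached multiple(s) of 6: 6 -> fragment 1 completed (1 total).
Step 2: advance 13 -> fork_pos = 6 + 13 = 19. Reached multiple(s) of 6: 12, 18 -> fragments 2-3 completed (3 total).
Step 3: advance 1 -> fork_pos = 19 + 1 = 20. Next multiple of 6 is 24 (not reached); still 3 fragment(s).
Step 4: advance 10 -> fork_pos = 20 + 10 = 30. Reached multiple(s) of 6: 24, 30 -> fragments 4-5 completed (5 total).
Final fork_pos = 30, so 5 fragment(s) are complete. Build each: template segment -> complement -> reverse.
Fragment 1: template[0:6] = GTCAGT -> complement CAGTCA -> reversed ACTGAC
Fragment 2: template[6:12] = AGGTCG -> complement TCCAGC -> reversed CGACCT
Fragment 3: template[12:18] = CCGACC -> complement GGCTGG -> reversed GGTCGG
Fragment 4: template[18:24] = CAGCTC -> complement GTCGAG -> reversed GAGCTG
Fragment 5: template[24:30] = CACGAC -> complement GTGCTG -> reversed GTCGTG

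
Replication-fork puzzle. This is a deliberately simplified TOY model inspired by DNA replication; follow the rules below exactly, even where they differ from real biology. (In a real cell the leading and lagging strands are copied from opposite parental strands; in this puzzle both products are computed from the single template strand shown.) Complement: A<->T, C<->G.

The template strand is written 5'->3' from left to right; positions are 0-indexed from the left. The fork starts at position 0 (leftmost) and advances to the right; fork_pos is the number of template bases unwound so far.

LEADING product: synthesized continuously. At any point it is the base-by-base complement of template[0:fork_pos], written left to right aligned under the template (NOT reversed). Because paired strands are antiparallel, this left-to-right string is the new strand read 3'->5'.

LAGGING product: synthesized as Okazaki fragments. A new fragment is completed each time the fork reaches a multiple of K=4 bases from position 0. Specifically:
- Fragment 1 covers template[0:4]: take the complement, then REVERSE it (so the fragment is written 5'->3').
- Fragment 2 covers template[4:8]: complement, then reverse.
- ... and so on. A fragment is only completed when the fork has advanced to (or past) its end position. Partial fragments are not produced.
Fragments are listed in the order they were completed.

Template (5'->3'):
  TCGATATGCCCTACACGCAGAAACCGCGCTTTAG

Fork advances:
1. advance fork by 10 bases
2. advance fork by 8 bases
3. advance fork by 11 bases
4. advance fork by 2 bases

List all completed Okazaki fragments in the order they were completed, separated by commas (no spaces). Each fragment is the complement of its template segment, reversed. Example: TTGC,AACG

Step 1: advance 10 -> fork_pos = 0 + 10 = 10. Reached multiple(s) of 4: 4, 8 -> fragments 1-2 completed (2 total).
Step 2: advance 8 -> fork_pos = 10 + 8 = 18. Reached multiple(s) of 4: 12, 16 -> fragments 3-4 completed (4 total).
Step 3: advance 11 -> fork_pos = 18 + 11 = 29. Reached multiple(s) of 4: 20, 24, 28 -> fragments 5-7 completed (7 total).
Step 4: advance 2 -> fork_pos = 29 + 2 = 31. Next multiple of 4 is 32 (not reached); still 7 fragment(s).
Final fork_pos = 31, so 7 fragment(s) are complete. Build each: template segment -> complement -> reverse.
Fragment 1: template[0:4] = TCGA -> complement AGCT -> reversed TCGA
Fragment 2: template[4:8] = TATG -> complement ATAC -> reversed CATA
Fragment 3: template[8:12] = CCCT -> complement GGGA -> reversed AGGG
Fragment 4: template[12:16] = ACAC -> complement TGTG -> reversed GTGT
Fragment 5: template[16:20] = GCAG -> complement CGTC -> reversed CTGC
Fragment 6: template[20:24] = AAAC -> complement TTTG -> reversed GTTT
Fragment 7: template[24:28] = CGCG -> complement GCGC -> reversed CGCG

Answer: TCGA,CATA,AGGG,GTGT,CTGC,GTTT,CGCG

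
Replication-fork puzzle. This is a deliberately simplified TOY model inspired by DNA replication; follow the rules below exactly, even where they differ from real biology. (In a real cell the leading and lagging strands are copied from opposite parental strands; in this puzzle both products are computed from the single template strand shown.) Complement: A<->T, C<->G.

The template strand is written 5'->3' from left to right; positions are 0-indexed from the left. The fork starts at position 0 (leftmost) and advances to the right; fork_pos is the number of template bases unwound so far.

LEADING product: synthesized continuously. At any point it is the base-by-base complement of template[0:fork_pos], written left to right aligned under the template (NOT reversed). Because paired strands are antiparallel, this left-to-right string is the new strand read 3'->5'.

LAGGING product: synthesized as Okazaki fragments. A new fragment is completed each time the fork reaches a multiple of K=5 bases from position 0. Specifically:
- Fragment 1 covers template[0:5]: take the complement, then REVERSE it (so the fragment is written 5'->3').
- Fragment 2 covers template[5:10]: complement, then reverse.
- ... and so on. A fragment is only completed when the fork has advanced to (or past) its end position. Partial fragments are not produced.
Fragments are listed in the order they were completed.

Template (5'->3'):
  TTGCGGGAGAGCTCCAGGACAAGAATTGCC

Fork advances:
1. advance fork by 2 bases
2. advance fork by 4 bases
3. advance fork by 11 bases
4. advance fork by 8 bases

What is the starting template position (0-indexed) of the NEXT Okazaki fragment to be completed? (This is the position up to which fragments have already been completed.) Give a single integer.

Step 1: advance 2 -> fork_pos = 0 + 2 = 2. Next multiple of 5 is 5 (not reached); still 0 fragment(s).
Step 2: advance 4 -> fork_pos = 2 + 4 = 6. Reached multiple(s) of 5: 5 -> fragment 1 completed (1 total).
Step 3: advance 11 -> fork_pos = 6 + 11 = 17. Reached multiple(s) of 5: 10, 15 -> fragments 2-3 completed (3 total).
Step 4: advance 8 -> fork_pos = 17 + 8 = 25. Reached multiple(s) of 5: 20, 25 -> fragments 4-5 completed (5 total).
5 fragment(s) completed, covering template[0:25] (5 x 5 = 25). The next fragment, fragment 6, covers template[25:30], so it starts at position 25.

Answer: 25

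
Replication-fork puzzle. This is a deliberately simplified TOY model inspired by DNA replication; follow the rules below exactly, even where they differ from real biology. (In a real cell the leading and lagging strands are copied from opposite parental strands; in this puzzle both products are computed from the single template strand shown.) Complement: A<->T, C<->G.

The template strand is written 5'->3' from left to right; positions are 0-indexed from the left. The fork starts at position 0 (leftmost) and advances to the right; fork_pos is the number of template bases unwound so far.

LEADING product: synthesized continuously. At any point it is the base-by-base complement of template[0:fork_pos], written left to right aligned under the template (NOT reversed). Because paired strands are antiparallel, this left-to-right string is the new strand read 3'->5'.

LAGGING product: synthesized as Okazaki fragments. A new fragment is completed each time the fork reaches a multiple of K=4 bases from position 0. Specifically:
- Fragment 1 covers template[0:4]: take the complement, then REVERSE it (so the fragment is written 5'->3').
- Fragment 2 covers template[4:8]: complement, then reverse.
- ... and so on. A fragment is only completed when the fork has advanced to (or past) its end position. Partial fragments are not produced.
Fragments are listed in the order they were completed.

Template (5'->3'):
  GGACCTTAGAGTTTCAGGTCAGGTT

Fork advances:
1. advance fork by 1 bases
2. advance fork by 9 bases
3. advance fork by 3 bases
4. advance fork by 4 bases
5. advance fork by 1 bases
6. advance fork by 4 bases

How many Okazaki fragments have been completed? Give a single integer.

Step 1: advance 1 -> fork_pos = 0 + 1 = 1. Next multiple of 4 is 4 (not reached); still 0 fragment(s).
Step 2: advance 9 -> fork_pos = 1 + 9 = 10. Reached multiple(s) of 4: 4, 8 -> fragments 1-2 completed (2 total).
Step 3: advance 3 -> fork_pos = 10 + 3 = 13. Reached multiple(s) of 4: 12 -> fragment 3 completed (3 total).
Step 4: advance 4 -> fork_pos = 13 + 4 = 17. Reached multiple(s) of 4: 16 -> fragment 4 completed (4 total).
Step 5: advance 1 -> fork_pos = 17 + 1 = 18. Next multiple of 4 is 20 (not reached); still 4 fragment(s).
Step 6: advance 4 -> fork_pos = 18 + 4 = 22. Reached multiple(s) of 4: 20 -> fragment 5 completed (5 total).
Check: final fork_pos = 22; the multiples of 4 that are <= 22 are 4..20 -> 22 // 4 = 5 completed fragment(s).

Answer: 5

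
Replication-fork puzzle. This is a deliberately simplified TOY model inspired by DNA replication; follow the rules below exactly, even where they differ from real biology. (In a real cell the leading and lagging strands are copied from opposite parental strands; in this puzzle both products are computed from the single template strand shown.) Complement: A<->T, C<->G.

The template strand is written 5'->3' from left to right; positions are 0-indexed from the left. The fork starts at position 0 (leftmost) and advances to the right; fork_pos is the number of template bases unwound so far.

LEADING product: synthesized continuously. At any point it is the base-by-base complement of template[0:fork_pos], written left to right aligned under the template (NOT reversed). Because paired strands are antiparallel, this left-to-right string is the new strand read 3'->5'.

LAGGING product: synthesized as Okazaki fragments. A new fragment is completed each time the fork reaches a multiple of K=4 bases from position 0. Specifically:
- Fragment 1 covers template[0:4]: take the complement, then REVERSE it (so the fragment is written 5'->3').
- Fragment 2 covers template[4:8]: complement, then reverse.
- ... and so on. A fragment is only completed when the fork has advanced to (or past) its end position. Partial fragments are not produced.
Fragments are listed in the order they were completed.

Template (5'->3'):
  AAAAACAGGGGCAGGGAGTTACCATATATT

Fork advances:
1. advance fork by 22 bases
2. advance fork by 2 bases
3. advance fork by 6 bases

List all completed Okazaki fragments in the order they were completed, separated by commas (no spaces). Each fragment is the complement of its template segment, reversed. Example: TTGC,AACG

Answer: TTTT,CTGT,GCCC,CCCT,AACT,TGGT,TATA

Derivation:
Step 1: advance 22 -> fork_pos = 0 + 22 = 22. Reached multiple(s) of 4: 4, 8, 12, 16, 20 -> fragments 1-5 completed (5 total).
Step 2: advance 2 -> fork_pos = 22 + 2 = 24. Reached multiple(s) of 4: 24 -> fragment 6 completed (6 total).
Step 3: advance 6 -> fork_pos = 24 + 6 = 30. Reached multiple(s) of 4: 28 -> fragment 7 completed (7 total).
Final fork_pos = 30, so 7 fragment(s) are complete. Build each: template segment -> complement -> reverse.
Fragment 1: template[0:4] = AAAA -> complement TTTT -> reversed TTTT
Fragment 2: template[4:8] = ACAG -> complement TGTC -> reversed CTGT
Fragment 3: template[8:12] = GGGC -> complement CCCG -> reversed GCCC
Fragment 4: template[12:16] = AGGG -> complement TCCC -> reversed CCCT
Fragment 5: template[16:20] = AGTT -> complement TCAA -> reversed AACT
Fragment 6: template[20:24] = ACCA -> complement TGGT -> reversed TGGT
Fragment 7: template[24:28] = TATA -> complement ATAT -> reversed TATA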